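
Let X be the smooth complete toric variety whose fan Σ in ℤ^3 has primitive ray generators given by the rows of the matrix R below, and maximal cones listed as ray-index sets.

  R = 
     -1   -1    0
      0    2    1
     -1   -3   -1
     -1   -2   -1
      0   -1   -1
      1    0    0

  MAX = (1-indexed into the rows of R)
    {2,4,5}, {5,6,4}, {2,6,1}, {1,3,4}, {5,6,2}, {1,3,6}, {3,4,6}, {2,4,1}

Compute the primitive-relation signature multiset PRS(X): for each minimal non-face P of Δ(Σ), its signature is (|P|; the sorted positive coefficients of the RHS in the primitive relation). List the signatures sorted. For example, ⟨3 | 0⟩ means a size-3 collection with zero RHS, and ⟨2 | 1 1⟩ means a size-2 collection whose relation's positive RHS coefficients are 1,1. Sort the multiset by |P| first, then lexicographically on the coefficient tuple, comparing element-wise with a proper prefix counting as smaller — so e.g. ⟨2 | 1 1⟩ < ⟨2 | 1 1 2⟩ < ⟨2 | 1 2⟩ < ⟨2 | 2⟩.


The 5 primitive collections of Σ (r=6, n=3):

  P={1,5}:  v_{1} + v_{5} = v_{4} ; sig = ⟨2 | 1⟩
  P={2,3}:  v_{2} + v_{3} = v_{1} ; sig = ⟨2 | 1⟩
  P={3,5}:  v_{3} + v_{5} = 2·v_{4} + v_{6} ; sig = ⟨2 | 1 2⟩
  P={2,4,6}:  v_{2} + v_{4} + v_{6} = 0 ; sig = ⟨3 | 0⟩
  P={1,4,6}:  v_{1} + v_{4} + v_{6} = v_{3} ; sig = ⟨3 | 1⟩

Signatures (|P|; sorted positive RHS coefficients), sorted:
    |P|=2: 3 collections, coeffs (1), (1), (1,2)
    |P|=3: 2 collections, coeffs (), (1)


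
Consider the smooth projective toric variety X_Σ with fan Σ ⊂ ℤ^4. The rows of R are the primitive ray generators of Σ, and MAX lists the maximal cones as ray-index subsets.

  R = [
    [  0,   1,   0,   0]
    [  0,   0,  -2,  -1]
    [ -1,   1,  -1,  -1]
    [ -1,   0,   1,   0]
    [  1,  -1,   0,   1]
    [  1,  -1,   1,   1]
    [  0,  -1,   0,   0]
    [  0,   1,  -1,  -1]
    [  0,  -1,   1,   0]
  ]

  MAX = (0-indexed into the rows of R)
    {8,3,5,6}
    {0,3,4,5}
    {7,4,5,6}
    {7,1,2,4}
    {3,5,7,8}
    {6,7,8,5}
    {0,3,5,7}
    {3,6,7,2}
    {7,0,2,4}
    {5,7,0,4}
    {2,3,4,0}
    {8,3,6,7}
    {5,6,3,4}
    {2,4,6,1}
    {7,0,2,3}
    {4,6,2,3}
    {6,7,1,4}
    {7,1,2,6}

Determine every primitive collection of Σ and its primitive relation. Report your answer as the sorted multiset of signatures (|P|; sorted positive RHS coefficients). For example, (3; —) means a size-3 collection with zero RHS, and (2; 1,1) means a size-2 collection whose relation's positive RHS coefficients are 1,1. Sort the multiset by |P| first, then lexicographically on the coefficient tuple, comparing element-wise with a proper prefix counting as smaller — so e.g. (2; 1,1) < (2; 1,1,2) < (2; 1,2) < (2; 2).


12 minimal non-faces of Δ(Σ) (on 9 rays):

  • {0,6}:  v_{0} + v_{6} = 0  so sig = (2; —)
  • {2,5}:  v_{2} + v_{5} = 0  so sig = (2; —)
  • {1,3}:  v_{1} + v_{3} = v_{2} + v_{6}  so sig = (2; 1,1)
  • {4,8}:  v_{4} + v_{8} = v_{5} + v_{6}  so sig = (2; 1,1)
  • {0,1}:  v_{0} + v_{1} = v_{2} + v_{4} + v_{7}  so sig = (2; 1,1,1)
  • {0,8}:  v_{0} + v_{8} = v_{3} + v_{5} + v_{7}  so sig = (2; 1,1,1)
  • {1,5}:  v_{1} + v_{5} = v_{4} + v_{6} + v_{7}  so sig = (2; 1,1,1)
  • {2,8}:  v_{2} + v_{8} = v_{3} + v_{6} + v_{7}  so sig = (2; 1,1,1)
  • {1,8}:  v_{1} + v_{8} = 2·v_{6} + v_{7}  so sig = (2; 1,2)
  • {3,4,7}:  v_{3} + v_{4} + v_{7} = 0  so sig = (3; —)
  • {2,4,6,7}:  v_{2} + v_{4} + v_{6} + v_{7} = v_{1}  so sig = (4; 1)
  • {3,5,6,7}:  v_{3} + v_{5} + v_{6} + v_{7} = v_{8}  so sig = (4; 1)

Hence PRS(X_Σ) =
    (2; —)
    (2; —)
    (2; 1,1)
    (2; 1,1)
    (2; 1,1,1)
    (2; 1,1,1)
    (2; 1,1,1)
    (2; 1,1,1)
    (2; 1,2)
    (3; —)
    (4; 1)
    (4; 1)


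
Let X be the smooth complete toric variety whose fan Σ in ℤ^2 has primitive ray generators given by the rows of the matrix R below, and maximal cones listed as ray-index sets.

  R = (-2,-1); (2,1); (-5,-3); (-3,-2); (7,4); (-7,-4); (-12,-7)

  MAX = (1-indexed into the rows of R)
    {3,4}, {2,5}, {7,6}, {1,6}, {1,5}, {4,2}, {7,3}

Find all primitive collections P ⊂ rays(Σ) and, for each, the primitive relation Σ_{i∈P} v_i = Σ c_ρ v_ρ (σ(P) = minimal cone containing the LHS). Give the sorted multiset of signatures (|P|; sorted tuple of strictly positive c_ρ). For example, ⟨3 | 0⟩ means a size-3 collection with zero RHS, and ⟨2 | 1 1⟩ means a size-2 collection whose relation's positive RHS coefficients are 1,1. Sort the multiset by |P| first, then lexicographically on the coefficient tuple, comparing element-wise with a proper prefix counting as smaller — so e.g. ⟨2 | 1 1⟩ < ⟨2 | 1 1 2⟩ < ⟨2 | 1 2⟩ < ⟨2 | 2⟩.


Minimal non-faces — 14 found among 7 rays, 7 max cones:

  P={1,2}:  v_{1} + v_{2} = 0  ⟹  sig = ⟨2 | 0⟩
  P={5,6}:  v_{5} + v_{6} = 0  ⟹  sig = ⟨2 | 0⟩
  P={1,3}:  v_{1} + v_{3} = v_{6}  ⟹  sig = ⟨2 | 1⟩
  P={1,4}:  v_{1} + v_{4} = v_{3}  ⟹  sig = ⟨2 | 1⟩
  P={2,3}:  v_{2} + v_{3} = v_{4}  ⟹  sig = ⟨2 | 1⟩
  P={2,6}:  v_{2} + v_{6} = v_{3}  ⟹  sig = ⟨2 | 1⟩
  P={3,5}:  v_{3} + v_{5} = v_{2}  ⟹  sig = ⟨2 | 1⟩
  P={3,6}:  v_{3} + v_{6} = v_{7}  ⟹  sig = ⟨2 | 1⟩
  P={5,7}:  v_{5} + v_{7} = v_{3}  ⟹  sig = ⟨2 | 1⟩
  P={1,7}:  v_{1} + v_{7} = 2·v_{6}  ⟹  sig = ⟨2 | 2⟩
  P={2,7}:  v_{2} + v_{7} = 2·v_{3}  ⟹  sig = ⟨2 | 2⟩
  P={4,5}:  v_{4} + v_{5} = 2·v_{2}  ⟹  sig = ⟨2 | 2⟩
  P={4,6}:  v_{4} + v_{6} = 2·v_{3}  ⟹  sig = ⟨2 | 2⟩
  P={4,7}:  v_{4} + v_{7} = 3·v_{3}  ⟹  sig = ⟨2 | 3⟩

Sorted signature multiset PRS(X):
[⟨2 | 0⟩, ⟨2 | 0⟩, ⟨2 | 1⟩, ⟨2 | 1⟩, ⟨2 | 1⟩, ⟨2 | 1⟩, ⟨2 | 1⟩, ⟨2 | 1⟩, ⟨2 | 1⟩, ⟨2 | 2⟩, ⟨2 | 2⟩, ⟨2 | 2⟩, ⟨2 | 2⟩, ⟨2 | 3⟩]


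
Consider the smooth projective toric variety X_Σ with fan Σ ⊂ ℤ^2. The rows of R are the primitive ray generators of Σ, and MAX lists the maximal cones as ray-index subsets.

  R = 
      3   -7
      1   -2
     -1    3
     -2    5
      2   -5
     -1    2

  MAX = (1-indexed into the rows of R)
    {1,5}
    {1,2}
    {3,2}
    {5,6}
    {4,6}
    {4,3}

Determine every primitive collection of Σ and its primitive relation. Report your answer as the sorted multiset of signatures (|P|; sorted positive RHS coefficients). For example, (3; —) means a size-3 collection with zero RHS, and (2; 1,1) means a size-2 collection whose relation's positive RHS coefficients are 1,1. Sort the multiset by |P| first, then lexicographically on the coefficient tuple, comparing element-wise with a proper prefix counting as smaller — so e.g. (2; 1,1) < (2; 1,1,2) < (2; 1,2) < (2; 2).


The 9 primitive collections of Σ (r=6, n=2):

  {2,6}:  v_{2} + v_{6} = 0  ⟹  sig = (2; —)
  {4,5}:  v_{4} + v_{5} = 0  ⟹  sig = (2; —)
  {1,4}:  v_{1} + v_{4} = v_{2}  ⟹  sig = (2; 1)
  {1,6}:  v_{1} + v_{6} = v_{5}  ⟹  sig = (2; 1)
  {2,4}:  v_{2} + v_{4} = v_{3}  ⟹  sig = (2; 1)
  {2,5}:  v_{2} + v_{5} = v_{1}  ⟹  sig = (2; 1)
  {3,5}:  v_{3} + v_{5} = v_{2}  ⟹  sig = (2; 1)
  {3,6}:  v_{3} + v_{6} = v_{4}  ⟹  sig = (2; 1)
  {1,3}:  v_{1} + v_{3} = 2·v_{2}  ⟹  sig = (2; 2)

Sorted signature multiset PRS(X):
[(2; —), (2; —), (2; 1), (2; 1), (2; 1), (2; 1), (2; 1), (2; 1), (2; 2)]


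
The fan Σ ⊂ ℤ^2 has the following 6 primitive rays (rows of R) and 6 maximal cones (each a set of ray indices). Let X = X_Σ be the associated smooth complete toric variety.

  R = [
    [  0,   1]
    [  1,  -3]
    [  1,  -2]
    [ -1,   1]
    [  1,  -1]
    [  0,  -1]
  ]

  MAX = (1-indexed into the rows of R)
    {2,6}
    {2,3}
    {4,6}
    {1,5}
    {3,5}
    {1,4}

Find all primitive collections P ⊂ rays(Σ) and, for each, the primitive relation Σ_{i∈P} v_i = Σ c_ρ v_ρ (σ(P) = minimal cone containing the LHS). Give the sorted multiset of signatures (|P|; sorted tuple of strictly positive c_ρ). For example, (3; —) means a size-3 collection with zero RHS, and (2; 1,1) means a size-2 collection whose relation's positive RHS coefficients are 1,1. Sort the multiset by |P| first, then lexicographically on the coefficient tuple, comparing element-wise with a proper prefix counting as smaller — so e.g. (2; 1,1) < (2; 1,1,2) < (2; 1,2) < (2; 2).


9 collections generate NE(X_Σ); each relation:

  P = {1,6}:  v_{1} + v_{6} = 0  ⟹  sig = (2; —)
  P = {4,5}:  v_{4} + v_{5} = 0  ⟹  sig = (2; —)
  P = {1,2}:  v_{1} + v_{2} = v_{3}  ⟹  sig = (2; 1)
  P = {1,3}:  v_{1} + v_{3} = v_{5}  ⟹  sig = (2; 1)
  P = {3,4}:  v_{3} + v_{4} = v_{6}  ⟹  sig = (2; 1)
  P = {3,6}:  v_{3} + v_{6} = v_{2}  ⟹  sig = (2; 1)
  P = {5,6}:  v_{5} + v_{6} = v_{3}  ⟹  sig = (2; 1)
  P = {2,4}:  v_{2} + v_{4} = 2·v_{6}  ⟹  sig = (2; 2)
  P = {2,5}:  v_{2} + v_{5} = 2·v_{3}  ⟹  sig = (2; 2)

Signatures (|P|; sorted positive RHS coefficients), sorted:
    (2; —)
    (2; —)
    (2; 1)
    (2; 1)
    (2; 1)
    (2; 1)
    (2; 1)
    (2; 2)
    (2; 2)


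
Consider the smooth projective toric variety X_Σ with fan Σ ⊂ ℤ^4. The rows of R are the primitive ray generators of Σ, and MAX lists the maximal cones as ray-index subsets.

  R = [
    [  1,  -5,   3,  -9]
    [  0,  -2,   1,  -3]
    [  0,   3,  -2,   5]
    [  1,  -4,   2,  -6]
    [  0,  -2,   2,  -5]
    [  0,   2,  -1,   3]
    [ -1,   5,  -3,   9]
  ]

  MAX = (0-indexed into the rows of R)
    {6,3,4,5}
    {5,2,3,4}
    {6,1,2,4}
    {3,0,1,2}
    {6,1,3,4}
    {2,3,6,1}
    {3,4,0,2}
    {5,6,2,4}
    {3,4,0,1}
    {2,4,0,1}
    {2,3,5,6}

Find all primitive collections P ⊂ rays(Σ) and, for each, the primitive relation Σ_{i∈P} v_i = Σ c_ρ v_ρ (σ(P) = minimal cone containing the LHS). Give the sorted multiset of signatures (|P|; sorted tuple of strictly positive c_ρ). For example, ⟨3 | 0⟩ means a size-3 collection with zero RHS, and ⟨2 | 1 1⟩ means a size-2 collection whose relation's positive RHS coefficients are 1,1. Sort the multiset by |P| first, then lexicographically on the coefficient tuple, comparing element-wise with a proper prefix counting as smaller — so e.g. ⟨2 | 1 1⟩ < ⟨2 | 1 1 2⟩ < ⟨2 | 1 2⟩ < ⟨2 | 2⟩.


Δ(Σ) — 7 vertices, 5 min non-faces:

  {0,6}:  v_{0} + v_{6} = 0  ⇒ sig = ⟨2 | 0⟩
  {1,5}:  v_{1} + v_{5} = 0  ⇒ sig = ⟨2 | 0⟩
  {0,5}:  v_{0} + v_{5} = v_{2} + v_{3} + v_{4}  ⇒ sig = ⟨2 | 1 1 1⟩
  {1,2,3,4}:  v_{1} + v_{2} + v_{3} + v_{4} = v_{0}  ⇒ sig = ⟨4 | 1⟩
  {2,3,4,6}:  v_{2} + v_{3} + v_{4} + v_{6} = v_{5}  ⇒ sig = ⟨4 | 1⟩

Hence PRS(X_Σ) =
    |P|=2: 3 collections, coeffs (), (), (1,1,1)
    |P|=4: 2 collections, coeffs (1), (1)


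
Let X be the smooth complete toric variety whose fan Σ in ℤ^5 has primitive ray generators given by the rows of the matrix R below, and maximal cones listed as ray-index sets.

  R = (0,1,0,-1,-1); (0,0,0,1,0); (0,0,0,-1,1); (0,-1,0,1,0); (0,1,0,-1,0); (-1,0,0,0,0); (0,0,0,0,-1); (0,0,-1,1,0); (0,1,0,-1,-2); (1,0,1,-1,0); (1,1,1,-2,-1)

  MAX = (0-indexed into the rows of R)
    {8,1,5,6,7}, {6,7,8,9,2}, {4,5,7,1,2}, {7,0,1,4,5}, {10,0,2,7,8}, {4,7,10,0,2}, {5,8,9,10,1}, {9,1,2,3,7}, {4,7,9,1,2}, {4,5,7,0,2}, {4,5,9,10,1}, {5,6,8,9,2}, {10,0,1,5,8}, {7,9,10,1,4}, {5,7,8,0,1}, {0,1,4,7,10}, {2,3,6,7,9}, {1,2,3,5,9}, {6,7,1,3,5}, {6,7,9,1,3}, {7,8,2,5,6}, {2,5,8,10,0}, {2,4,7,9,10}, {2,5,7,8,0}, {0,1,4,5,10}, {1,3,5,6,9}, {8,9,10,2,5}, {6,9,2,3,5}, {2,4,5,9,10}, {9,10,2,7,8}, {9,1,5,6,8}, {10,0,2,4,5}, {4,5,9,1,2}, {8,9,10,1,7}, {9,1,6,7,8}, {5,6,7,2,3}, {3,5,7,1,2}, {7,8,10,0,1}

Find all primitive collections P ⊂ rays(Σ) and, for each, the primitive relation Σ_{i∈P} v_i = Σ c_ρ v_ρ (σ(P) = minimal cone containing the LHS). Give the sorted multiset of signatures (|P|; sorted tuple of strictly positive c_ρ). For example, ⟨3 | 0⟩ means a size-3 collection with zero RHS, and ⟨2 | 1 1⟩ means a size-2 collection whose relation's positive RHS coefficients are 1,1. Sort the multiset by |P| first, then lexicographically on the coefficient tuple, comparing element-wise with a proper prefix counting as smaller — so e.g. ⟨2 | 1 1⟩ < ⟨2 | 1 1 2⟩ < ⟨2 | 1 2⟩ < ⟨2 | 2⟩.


Δ(Σ) — 11 vertices, 15 min non-faces:

  P={3,4}:  v_{3} + v_{4} = 0  ⇒ sig = ⟨2 | 0⟩
  P={0,3}:  v_{0} + v_{3} = v_{6}  ⇒ sig = ⟨2 | 1⟩
  P={0,6}:  v_{0} + v_{6} = v_{8}  ⇒ sig = ⟨2 | 1⟩
  P={0,9}:  v_{0} + v_{9} = v_{10}  ⇒ sig = ⟨2 | 1⟩
  P={4,6}:  v_{4} + v_{6} = v_{0}  ⇒ sig = ⟨2 | 1⟩
  P={3,10}:  v_{3} + v_{10} = v_{6} + v_{9}  ⇒ sig = ⟨2 | 1 1⟩
  P={6,10}:  v_{6} + v_{10} = v_{8} + v_{9}  ⇒ sig = ⟨2 | 1 1⟩
  P={3,8}:  v_{3} + v_{8} = 2·v_{6}  ⇒ sig = ⟨2 | 2⟩
  P={4,8}:  v_{4} + v_{8} = 2·v_{0}  ⇒ sig = ⟨2 | 2⟩
  P={1,2,6}:  v_{1} + v_{2} + v_{6} = 0  ⇒ sig = ⟨3 | 0⟩
  P={5,7,9}:  v_{5} + v_{7} + v_{9} = 0  ⇒ sig = ⟨3 | 0⟩
  P={0,1,2}:  v_{0} + v_{1} + v_{2} = v_{4}  ⇒ sig = ⟨3 | 1⟩
  P={1,2,8}:  v_{1} + v_{2} + v_{8} = v_{0}  ⇒ sig = ⟨3 | 1⟩
  P={5,7,10}:  v_{5} + v_{7} + v_{10} = v_{0}  ⇒ sig = ⟨3 | 1⟩
  P={1,2,10}:  v_{1} + v_{2} + v_{10} = v_{4} + v_{9}  ⇒ sig = ⟨3 | 1 1⟩

Sorted signature multiset PRS(X):
{ ⟨2 | 0⟩,  ⟨2 | 1⟩ ×4,  ⟨2 | 1 1⟩ ×2,  ⟨2 | 2⟩ ×2,  ⟨3 | 0⟩ ×2,  ⟨3 | 1⟩ ×3,  ⟨3 | 1 1⟩ }


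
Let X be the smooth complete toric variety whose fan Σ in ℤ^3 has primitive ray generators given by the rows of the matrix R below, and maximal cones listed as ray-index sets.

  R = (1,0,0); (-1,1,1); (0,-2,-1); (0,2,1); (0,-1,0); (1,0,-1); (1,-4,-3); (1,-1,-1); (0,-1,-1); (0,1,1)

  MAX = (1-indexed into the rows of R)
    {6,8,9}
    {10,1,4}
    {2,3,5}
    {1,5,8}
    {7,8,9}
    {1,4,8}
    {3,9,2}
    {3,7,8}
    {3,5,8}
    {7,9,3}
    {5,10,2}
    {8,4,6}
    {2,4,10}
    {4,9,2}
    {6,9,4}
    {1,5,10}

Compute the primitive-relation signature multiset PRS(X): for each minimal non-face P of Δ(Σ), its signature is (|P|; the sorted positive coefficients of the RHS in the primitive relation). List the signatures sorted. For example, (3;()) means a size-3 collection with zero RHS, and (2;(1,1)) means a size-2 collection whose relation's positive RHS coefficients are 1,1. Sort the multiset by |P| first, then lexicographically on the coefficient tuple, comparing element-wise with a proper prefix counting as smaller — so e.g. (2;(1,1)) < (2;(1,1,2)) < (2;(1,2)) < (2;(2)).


Σ has 23 primitive collections:

  P={2,8}:  v_{2} + v_{8} = 0 — sig = (2;())
  P={3,4}:  v_{3} + v_{4} = 0 — sig = (2;())
  P={9,10}:  v_{9} + v_{10} = 0 — sig = (2;())
  P={1,2}:  v_{1} + v_{2} = v_{10} — sig = (2;(1))
  P={1,9}:  v_{1} + v_{9} = v_{8} — sig = (2;(1))
  P={3,10}:  v_{3} + v_{10} = v_{5} — sig = (2;(1))
  P={4,5}:  v_{4} + v_{5} = v_{10} — sig = (2;(1))
  P={5,6}:  v_{5} + v_{6} = v_{8} — sig = (2;(1))
  P={5,9}:  v_{5} + v_{9} = v_{3} — sig = (2;(1))
  P={8,10}:  v_{8} + v_{10} = v_{1} — sig = (2;(1))
  P={1,3}:  v_{1} + v_{3} = v_{5} + v_{8} — sig = (2;(1,1))
  P={2,6}:  v_{2} + v_{6} = v_{4} + v_{9} — sig = (2;(1,1))
  P={2,7}:  v_{2} + v_{7} = v_{3} + v_{9} — sig = (2;(1,1))
  P={3,6}:  v_{3} + v_{6} = v_{8} + v_{9} — sig = (2;(1,1))
  P={4,7}:  v_{4} + v_{7} = v_{8} + v_{9} — sig = (2;(1,1))
  P={6,10}:  v_{6} + v_{10} = v_{4} + v_{8} — sig = (2;(1,1))
  P={7,10}:  v_{7} + v_{10} = v_{3} + v_{8} — sig = (2;(1,1))
  P={1,6}:  v_{1} + v_{6} = v_{4} + 2·v_{8} — sig = (2;(1,2))
  P={1,7}:  v_{1} + v_{7} = v_{3} + 2·v_{8} — sig = (2;(1,2))
  P={5,7}:  v_{5} + v_{7} = 2·v_{3} + v_{8} — sig = (2;(1,2))
  P={6,7}:  v_{6} + v_{7} = 2·v_{8} + 2·v_{9} — sig = (2;(2,2))
  P={3,8,9}:  v_{3} + v_{8} + v_{9} = v_{7} — sig = (3;(1))
  P={4,8,9}:  v_{4} + v_{8} + v_{9} = v_{6} — sig = (3;(1))

Signatures (|P|; sorted positive RHS coefficients), sorted:
    (2;())
    (2;())
    (2;())
    (2;(1))
    (2;(1))
    (2;(1))
    (2;(1))
    (2;(1))
    (2;(1))
    (2;(1))
    (2;(1,1))
    (2;(1,1))
    (2;(1,1))
    (2;(1,1))
    (2;(1,1))
    (2;(1,1))
    (2;(1,1))
    (2;(1,2))
    (2;(1,2))
    (2;(1,2))
    (2;(2,2))
    (3;(1))
    (3;(1))


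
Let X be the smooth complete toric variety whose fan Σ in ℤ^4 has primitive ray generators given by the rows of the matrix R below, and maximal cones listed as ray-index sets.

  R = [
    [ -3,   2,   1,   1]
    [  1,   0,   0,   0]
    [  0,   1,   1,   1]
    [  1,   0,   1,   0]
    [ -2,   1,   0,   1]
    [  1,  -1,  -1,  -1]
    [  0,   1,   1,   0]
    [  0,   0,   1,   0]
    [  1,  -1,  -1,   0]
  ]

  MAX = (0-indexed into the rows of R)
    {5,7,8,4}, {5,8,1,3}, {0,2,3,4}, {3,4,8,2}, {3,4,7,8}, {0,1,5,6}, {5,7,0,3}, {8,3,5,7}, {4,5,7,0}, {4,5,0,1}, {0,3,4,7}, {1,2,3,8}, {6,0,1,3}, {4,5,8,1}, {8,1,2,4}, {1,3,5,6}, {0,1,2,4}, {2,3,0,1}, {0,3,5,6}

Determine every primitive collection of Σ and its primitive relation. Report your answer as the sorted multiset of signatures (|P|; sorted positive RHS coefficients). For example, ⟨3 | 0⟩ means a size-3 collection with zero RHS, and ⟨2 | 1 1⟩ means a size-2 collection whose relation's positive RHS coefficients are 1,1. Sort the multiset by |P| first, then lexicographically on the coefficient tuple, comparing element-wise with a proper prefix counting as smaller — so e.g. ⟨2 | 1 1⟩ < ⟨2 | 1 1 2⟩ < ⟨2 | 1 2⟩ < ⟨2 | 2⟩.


Δ(Σ) — 9 vertices, 11 min non-faces:

  P = {0,8}:  v_{0} + v_{8} = v_{4}  so sig = ⟨2 | 1⟩
  P = {1,7}:  v_{1} + v_{7} = v_{3}  so sig = ⟨2 | 1⟩
  P = {2,5}:  v_{2} + v_{5} = v_{1}  so sig = ⟨2 | 1⟩
  P = {6,8}:  v_{6} + v_{8} = v_{1}  so sig = ⟨2 | 1⟩
  P = {4,6}:  v_{4} + v_{6} = v_{0} + v_{1}  so sig = ⟨2 | 1 1⟩
  P = {2,6}:  v_{2} + v_{6} = v_{0} + 2·v_{1} + v_{3}  so sig = ⟨2 | 1 1 2⟩
  P = {6,7}:  v_{6} + v_{7} = v_{0} + 2·v_{3} + v_{5}  so sig = ⟨2 | 1 1 2⟩
  P = {2,7}:  v_{2} + v_{7} = 2·v_{3} + v_{4}  so sig = ⟨2 | 1 2⟩
  P = {3,4,5}:  v_{3} + v_{4} + v_{5} = 0  so sig = ⟨3 | 0⟩
  P = {1,3,4}:  v_{1} + v_{3} + v_{4} = v_{2}  so sig = ⟨3 | 1⟩
  P = {0,1,3,5}:  v_{0} + v_{1} + v_{3} + v_{5} = v_{6}  so sig = ⟨4 | 1⟩

Sorted signature multiset PRS(X):
    ⟨2 | 1⟩
    ⟨2 | 1⟩
    ⟨2 | 1⟩
    ⟨2 | 1⟩
    ⟨2 | 1 1⟩
    ⟨2 | 1 1 2⟩
    ⟨2 | 1 1 2⟩
    ⟨2 | 1 2⟩
    ⟨3 | 0⟩
    ⟨3 | 1⟩
    ⟨4 | 1⟩


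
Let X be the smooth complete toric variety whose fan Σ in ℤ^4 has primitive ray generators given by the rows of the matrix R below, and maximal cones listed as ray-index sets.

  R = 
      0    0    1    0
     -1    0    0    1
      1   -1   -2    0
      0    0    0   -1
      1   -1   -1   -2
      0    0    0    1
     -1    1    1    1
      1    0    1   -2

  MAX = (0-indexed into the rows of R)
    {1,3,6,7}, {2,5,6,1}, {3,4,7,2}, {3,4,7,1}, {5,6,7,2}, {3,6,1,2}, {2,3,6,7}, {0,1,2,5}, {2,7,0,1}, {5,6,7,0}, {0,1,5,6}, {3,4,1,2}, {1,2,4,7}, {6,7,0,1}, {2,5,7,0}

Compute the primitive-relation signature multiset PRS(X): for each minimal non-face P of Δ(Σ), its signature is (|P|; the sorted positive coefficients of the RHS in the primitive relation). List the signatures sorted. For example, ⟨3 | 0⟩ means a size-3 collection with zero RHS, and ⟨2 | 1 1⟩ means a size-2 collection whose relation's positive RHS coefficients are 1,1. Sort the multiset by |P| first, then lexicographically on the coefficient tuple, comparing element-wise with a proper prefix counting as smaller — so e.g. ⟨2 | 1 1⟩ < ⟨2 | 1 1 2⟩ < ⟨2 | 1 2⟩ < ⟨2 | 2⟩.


The 9 primitive collections of Σ (r=8, n=4):

  P = {3,5}:  v_{3} + v_{5} = 0 ; sig = ⟨2 | 0⟩
  P = {4,6}:  v_{4} + v_{6} = v_{3} ; sig = ⟨2 | 1⟩
  P = {0,3}:  v_{0} + v_{3} = v_{1} + v_{7} ; sig = ⟨2 | 1 1⟩
  P = {4,5}:  v_{4} + v_{5} = v_{1} + v_{2} + v_{7} ; sig = ⟨2 | 1 1 1⟩
  P = {0,4}:  v_{0} + v_{4} = 2·v_{1} + v_{2} + 2·v_{7} ; sig = ⟨2 | 1 2 2⟩
  P = {0,2,6}:  v_{0} + v_{2} + v_{6} = v_{5} ; sig = ⟨3 | 1⟩
  P = {1,5,7}:  v_{1} + v_{5} + v_{7} = v_{0} ; sig = ⟨3 | 1⟩
  P = {1,2,6,7}:  v_{1} + v_{2} + v_{6} + v_{7} = 0 ; sig = ⟨4 | 0⟩
  P = {1,2,3,7}:  v_{1} + v_{2} + v_{3} + v_{7} = v_{4} ; sig = ⟨4 | 1⟩

so the primitive-relation signature multiset is
    ⟨2 | 0⟩
    ⟨2 | 1⟩
    ⟨2 | 1 1⟩
    ⟨2 | 1 1 1⟩
    ⟨2 | 1 2 2⟩
    ⟨3 | 1⟩
    ⟨3 | 1⟩
    ⟨4 | 0⟩
    ⟨4 | 1⟩


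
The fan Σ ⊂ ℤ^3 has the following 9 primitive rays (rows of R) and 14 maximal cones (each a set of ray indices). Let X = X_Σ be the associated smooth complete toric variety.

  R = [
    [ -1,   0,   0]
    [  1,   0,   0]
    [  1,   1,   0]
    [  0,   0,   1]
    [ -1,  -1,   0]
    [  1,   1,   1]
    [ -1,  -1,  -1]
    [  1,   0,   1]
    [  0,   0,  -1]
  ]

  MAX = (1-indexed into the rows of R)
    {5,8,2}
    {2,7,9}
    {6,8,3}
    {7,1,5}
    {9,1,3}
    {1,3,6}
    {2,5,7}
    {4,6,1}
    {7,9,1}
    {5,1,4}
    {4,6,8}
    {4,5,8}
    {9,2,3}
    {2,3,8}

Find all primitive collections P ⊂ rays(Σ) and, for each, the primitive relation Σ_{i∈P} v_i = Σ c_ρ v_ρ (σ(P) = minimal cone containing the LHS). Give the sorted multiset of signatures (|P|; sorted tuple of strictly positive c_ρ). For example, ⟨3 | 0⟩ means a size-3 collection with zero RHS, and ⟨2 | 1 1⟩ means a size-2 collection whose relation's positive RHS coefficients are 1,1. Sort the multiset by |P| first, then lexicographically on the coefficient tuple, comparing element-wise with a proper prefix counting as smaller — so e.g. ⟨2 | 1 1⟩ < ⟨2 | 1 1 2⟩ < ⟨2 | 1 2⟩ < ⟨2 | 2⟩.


15 minimal non-faces of Δ(Σ) (on 9 rays):

  P={1,2}:  v_{1} + v_{2} = 0 — sig = ⟨2 | 0⟩
  P={3,5}:  v_{3} + v_{5} = 0 — sig = ⟨2 | 0⟩
  P={4,9}:  v_{4} + v_{9} = 0 — sig = ⟨2 | 0⟩
  P={6,7}:  v_{6} + v_{7} = 0 — sig = ⟨2 | 0⟩
  P={1,8}:  v_{1} + v_{8} = v_{4} — sig = ⟨2 | 1⟩
  P={2,4}:  v_{2} + v_{4} = v_{8} — sig = ⟨2 | 1⟩
  P={3,4}:  v_{3} + v_{4} = v_{6} — sig = ⟨2 | 1⟩
  P={3,7}:  v_{3} + v_{7} = v_{9} — sig = ⟨2 | 1⟩
  P={4,7}:  v_{4} + v_{7} = v_{5} — sig = ⟨2 | 1⟩
  P={5,6}:  v_{5} + v_{6} = v_{4} — sig = ⟨2 | 1⟩
  P={5,9}:  v_{5} + v_{9} = v_{7} — sig = ⟨2 | 1⟩
  P={6,9}:  v_{6} + v_{9} = v_{3} — sig = ⟨2 | 1⟩
  P={8,9}:  v_{8} + v_{9} = v_{2} — sig = ⟨2 | 1⟩
  P={2,6}:  v_{2} + v_{6} = v_{3} + v_{8} — sig = ⟨2 | 1 1⟩
  P={7,8}:  v_{7} + v_{8} = v_{2} + v_{5} — sig = ⟨2 | 1 1⟩

Hence PRS(X_Σ) =
[⟨2 | 0⟩, ⟨2 | 0⟩, ⟨2 | 0⟩, ⟨2 | 0⟩, ⟨2 | 1⟩, ⟨2 | 1⟩, ⟨2 | 1⟩, ⟨2 | 1⟩, ⟨2 | 1⟩, ⟨2 | 1⟩, ⟨2 | 1⟩, ⟨2 | 1⟩, ⟨2 | 1⟩, ⟨2 | 1 1⟩, ⟨2 | 1 1⟩]


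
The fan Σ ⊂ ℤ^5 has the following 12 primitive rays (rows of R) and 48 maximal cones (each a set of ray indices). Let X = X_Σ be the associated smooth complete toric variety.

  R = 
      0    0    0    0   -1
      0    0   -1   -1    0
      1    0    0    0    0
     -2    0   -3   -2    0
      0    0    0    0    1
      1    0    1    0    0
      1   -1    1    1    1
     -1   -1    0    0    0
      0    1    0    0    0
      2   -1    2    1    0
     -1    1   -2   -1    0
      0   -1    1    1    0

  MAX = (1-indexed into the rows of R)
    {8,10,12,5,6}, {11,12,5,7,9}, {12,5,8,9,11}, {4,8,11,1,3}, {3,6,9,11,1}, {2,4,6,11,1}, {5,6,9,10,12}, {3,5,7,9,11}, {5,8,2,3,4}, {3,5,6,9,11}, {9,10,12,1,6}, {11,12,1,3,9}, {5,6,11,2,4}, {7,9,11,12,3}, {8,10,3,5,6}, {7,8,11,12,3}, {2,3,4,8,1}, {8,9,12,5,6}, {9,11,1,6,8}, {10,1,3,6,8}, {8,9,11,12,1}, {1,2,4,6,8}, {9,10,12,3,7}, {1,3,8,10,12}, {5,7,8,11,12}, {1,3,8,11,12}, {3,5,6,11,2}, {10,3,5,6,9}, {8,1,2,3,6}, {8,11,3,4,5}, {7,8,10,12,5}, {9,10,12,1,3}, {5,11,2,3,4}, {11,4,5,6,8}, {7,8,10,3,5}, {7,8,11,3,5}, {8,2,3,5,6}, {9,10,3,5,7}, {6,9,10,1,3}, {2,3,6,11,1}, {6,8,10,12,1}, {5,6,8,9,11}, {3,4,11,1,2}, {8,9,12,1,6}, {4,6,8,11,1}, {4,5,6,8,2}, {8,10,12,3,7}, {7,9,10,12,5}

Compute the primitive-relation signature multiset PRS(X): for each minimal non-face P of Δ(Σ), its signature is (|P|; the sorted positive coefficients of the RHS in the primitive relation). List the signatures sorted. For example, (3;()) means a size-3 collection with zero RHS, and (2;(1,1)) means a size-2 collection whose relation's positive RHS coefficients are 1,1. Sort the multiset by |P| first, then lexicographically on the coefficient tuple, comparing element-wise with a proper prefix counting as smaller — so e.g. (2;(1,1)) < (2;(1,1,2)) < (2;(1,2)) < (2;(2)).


|primitive collections| = 21. Relations:

  P={1,5}:  v_{1} + v_{5} = 0  →  sig = (2;())
  P={10,11}:  v_{10} + v_{11} = v_{3}  →  sig = (2;(1))
  P={1,7}:  v_{1} + v_{7} = v_{3} + v_{12}  →  sig = (2;(1,1))
  P={2,9}:  v_{2} + v_{9} = v_{6} + v_{11}  →  sig = (2;(1,1))
  P={2,12}:  v_{2} + v_{12} = v_{3} + v_{8}  →  sig = (2;(1,1))
  P={6,7}:  v_{6} + v_{7} = v_{5} + v_{10}  →  sig = (2;(1,1))
  P={4,10}:  v_{4} + v_{10} = v_{2} + v_{3} + v_{8}  →  sig = (2;(1,1,1))
  P={2,7}:  v_{2} + v_{7} = 2·v_{3} + v_{5} + v_{8}  →  sig = (2;(1,1,2))
  P={2,10}:  v_{2} + v_{10} = 2·v_{3} + v_{6} + v_{8}  →  sig = (2;(1,1,2))
  P={4,9}:  v_{4} + v_{9} = v_{6} + v_{8} + 2·v_{11}  →  sig = (2;(1,1,2))
  P={4,12}:  v_{4} + v_{12} = v_{3} + 2·v_{8} + v_{11}  →  sig = (2;(1,1,2))
  P={4,7}:  v_{4} + v_{7} = 2·v_{3} + v_{5} + 2·v_{8} + v_{11}  →  sig = (2;(1,1,2,2))
  P={3,8,9}:  v_{3} + v_{8} + v_{9} = 0  →  sig = (3;())
  P={6,11,12}:  v_{6} + v_{11} + v_{12} = 0  →  sig = (3;())
  P={2,8,11}:  v_{2} + v_{8} + v_{11} = v_{4}  →  sig = (3;(1))
  P={3,5,12}:  v_{3} + v_{5} + v_{12} = v_{7}  →  sig = (3;(1))
  P={3,6,12}:  v_{3} + v_{6} + v_{12} = v_{10}  →  sig = (3;(1))
  P={7,8,9}:  v_{7} + v_{8} + v_{9} = v_{5} + v_{12}  →  sig = (3;(1,1))
  P={8,9,10}:  v_{8} + v_{9} + v_{10} = v_{6} + v_{12}  →  sig = (3;(1,1))
  P={3,4,6}:  v_{3} + v_{4} + v_{6} = 2·v_{2}  →  sig = (3;(2))
  P={3,6,8,11}:  v_{3} + v_{6} + v_{8} + v_{11} = v_{2}  →  sig = (4;(1))

so the primitive-relation signature multiset is
{ (2;()),  (2;(1)),  (2;(1,1)) ×4,  (2;(1,1,1)),  (2;(1,1,2)) ×4,  (2;(1,1,2,2)),  (3;()) ×2,  (3;(1)) ×3,  (3;(1,1)) ×2,  (3;(2)),  (4;(1)) }


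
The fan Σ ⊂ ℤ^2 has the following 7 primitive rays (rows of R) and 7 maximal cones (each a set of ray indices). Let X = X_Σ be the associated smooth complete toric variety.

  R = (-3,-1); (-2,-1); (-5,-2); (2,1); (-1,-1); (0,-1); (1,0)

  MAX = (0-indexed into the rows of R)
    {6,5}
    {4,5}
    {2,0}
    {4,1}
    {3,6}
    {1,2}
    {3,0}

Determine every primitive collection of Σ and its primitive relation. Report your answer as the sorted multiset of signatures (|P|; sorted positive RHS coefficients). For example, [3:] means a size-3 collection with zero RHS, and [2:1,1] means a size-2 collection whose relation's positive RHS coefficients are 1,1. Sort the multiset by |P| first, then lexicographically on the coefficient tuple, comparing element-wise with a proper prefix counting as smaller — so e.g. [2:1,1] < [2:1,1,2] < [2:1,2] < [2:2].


Primitive collections (14):

  • {1,3}:  v_{1} + v_{3} = 0  →  sig = [2:]
  • {0,1}:  v_{0} + v_{1} = v_{2}  →  sig = [2:1]
  • {0,6}:  v_{0} + v_{6} = v_{1}  →  sig = [2:1]
  • {1,6}:  v_{1} + v_{6} = v_{4}  →  sig = [2:1]
  • {2,3}:  v_{2} + v_{3} = v_{0}  →  sig = [2:1]
  • {3,4}:  v_{3} + v_{4} = v_{6}  →  sig = [2:1]
  • {4,6}:  v_{4} + v_{6} = v_{5}  →  sig = [2:1]
  • {0,5}:  v_{0} + v_{5} = v_{1} + v_{4}  →  sig = [2:1,1]
  • {2,5}:  v_{2} + v_{5} = 2·v_{1} + v_{4}  →  sig = [2:1,2]
  • {0,4}:  v_{0} + v_{4} = 2·v_{1}  →  sig = [2:2]
  • {1,5}:  v_{1} + v_{5} = 2·v_{4}  →  sig = [2:2]
  • {2,6}:  v_{2} + v_{6} = 2·v_{1}  →  sig = [2:2]
  • {3,5}:  v_{3} + v_{5} = 2·v_{6}  →  sig = [2:2]
  • {2,4}:  v_{2} + v_{4} = 3·v_{1}  →  sig = [2:3]

Sorted signature multiset PRS(X):
[[2:], [2:1], [2:1], [2:1], [2:1], [2:1], [2:1], [2:1,1], [2:1,2], [2:2], [2:2], [2:2], [2:2], [2:3]]


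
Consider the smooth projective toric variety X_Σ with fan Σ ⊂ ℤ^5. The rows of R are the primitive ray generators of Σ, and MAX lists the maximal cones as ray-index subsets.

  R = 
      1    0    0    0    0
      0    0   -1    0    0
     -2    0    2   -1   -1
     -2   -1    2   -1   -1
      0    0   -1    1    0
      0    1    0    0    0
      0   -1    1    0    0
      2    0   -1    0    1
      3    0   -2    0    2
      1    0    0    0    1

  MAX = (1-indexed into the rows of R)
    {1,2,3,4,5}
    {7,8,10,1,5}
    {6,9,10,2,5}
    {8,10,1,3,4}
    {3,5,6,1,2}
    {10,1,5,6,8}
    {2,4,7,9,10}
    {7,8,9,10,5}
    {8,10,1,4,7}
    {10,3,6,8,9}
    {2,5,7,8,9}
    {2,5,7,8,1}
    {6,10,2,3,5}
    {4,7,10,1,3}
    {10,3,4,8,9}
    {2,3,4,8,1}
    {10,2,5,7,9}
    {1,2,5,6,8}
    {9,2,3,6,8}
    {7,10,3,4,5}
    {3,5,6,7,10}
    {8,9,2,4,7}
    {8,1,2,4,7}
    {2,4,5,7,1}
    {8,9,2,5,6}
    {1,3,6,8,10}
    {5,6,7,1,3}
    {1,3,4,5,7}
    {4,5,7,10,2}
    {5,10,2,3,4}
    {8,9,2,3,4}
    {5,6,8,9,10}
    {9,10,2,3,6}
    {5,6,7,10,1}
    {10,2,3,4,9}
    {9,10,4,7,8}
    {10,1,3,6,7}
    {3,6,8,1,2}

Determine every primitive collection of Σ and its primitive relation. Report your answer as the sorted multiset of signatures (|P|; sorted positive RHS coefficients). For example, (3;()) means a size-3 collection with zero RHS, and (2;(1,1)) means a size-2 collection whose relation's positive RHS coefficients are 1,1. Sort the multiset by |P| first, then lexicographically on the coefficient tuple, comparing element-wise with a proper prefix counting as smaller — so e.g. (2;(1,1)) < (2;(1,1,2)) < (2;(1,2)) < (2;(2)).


Σ has 16 primitive collections:

  • {4,6}:  v_{4} + v_{6} = v_{3}  so sig = (2;(1))
  • {1,9}:  v_{1} + v_{9} = 2·v_{8}  so sig = (2;(2))
  • {2,6,7}:  v_{2} + v_{6} + v_{7} = 0  so sig = (3;())
  • {3,5,8}:  v_{3} + v_{5} + v_{8} = 0  so sig = (3;())
  • {1,2,10}:  v_{1} + v_{2} + v_{10} = v_{8}  so sig = (3;(1))
  • {2,3,7}:  v_{2} + v_{3} + v_{7} = v_{4}  so sig = (3;(1))
  • {2,8,10}:  v_{2} + v_{8} + v_{10} = v_{9}  so sig = (3;(1))
  • {3,5,9}:  v_{3} + v_{5} + v_{9} = v_{2} + v_{10}  so sig = (3;(1,1))
  • {4,5,8}:  v_{4} + v_{5} + v_{8} = v_{2} + v_{7}  so sig = (3;(1,1))
  • {6,7,8}:  v_{6} + v_{7} + v_{8} = v_{1} + v_{10}  so sig = (3;(1,1))
  • {6,7,9}:  v_{6} + v_{7} + v_{9} = v_{8} + v_{10}  so sig = (3;(1,1))
  • {3,7,8}:  v_{3} + v_{7} + v_{8} = v_{1} + v_{4} + v_{10}  so sig = (3;(1,1,1))
  • {3,7,9}:  v_{3} + v_{7} + v_{9} = v_{4} + v_{8} + v_{10}  so sig = (3;(1,1,1))
  • {4,5,9}:  v_{4} + v_{5} + v_{9} = 2·v_{2} + v_{7} + v_{10}  so sig = (3;(1,1,2))
  • {1,4,5,10}:  v_{1} + v_{4} + v_{5} + v_{10} = v_{7}  so sig = (4;(1))
  • {1,3,5,10}:  v_{1} + v_{3} + v_{5} + v_{10} = v_{6} + v_{7}  so sig = (4;(1,1))

Signatures (|P|; sorted positive RHS coefficients), sorted:
    (2;(1))
    (2;(2))
    (3;())
    (3;())
    (3;(1))
    (3;(1))
    (3;(1))
    (3;(1,1))
    (3;(1,1))
    (3;(1,1))
    (3;(1,1))
    (3;(1,1,1))
    (3;(1,1,1))
    (3;(1,1,2))
    (4;(1))
    (4;(1,1))


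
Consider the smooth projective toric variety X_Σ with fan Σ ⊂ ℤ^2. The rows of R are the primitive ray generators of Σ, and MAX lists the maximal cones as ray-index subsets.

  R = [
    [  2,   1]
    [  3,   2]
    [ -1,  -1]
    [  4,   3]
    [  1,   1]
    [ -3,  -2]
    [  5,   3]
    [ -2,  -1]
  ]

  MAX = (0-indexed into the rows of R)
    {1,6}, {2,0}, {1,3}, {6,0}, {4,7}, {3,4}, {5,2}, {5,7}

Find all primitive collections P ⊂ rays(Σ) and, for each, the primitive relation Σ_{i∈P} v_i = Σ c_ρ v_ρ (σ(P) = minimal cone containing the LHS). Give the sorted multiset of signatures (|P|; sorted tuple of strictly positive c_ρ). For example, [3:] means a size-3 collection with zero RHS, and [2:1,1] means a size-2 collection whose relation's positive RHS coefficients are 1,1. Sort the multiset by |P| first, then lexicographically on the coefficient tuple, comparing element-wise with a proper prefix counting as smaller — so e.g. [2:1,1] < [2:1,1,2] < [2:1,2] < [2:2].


Primitive collections (20):

  P={0,7}:  v_{0} + v_{7} = 0 — sig = [2:]
  P={1,5}:  v_{1} + v_{5} = 0 — sig = [2:]
  P={2,4}:  v_{2} + v_{4} = 0 — sig = [2:]
  P={0,1}:  v_{0} + v_{1} = v_{6} — sig = [2:1]
  P={0,4}:  v_{0} + v_{4} = v_{1} — sig = [2:1]
  P={0,5}:  v_{0} + v_{5} = v_{2} — sig = [2:1]
  P={1,2}:  v_{1} + v_{2} = v_{0} — sig = [2:1]
  P={1,4}:  v_{1} + v_{4} = v_{3} — sig = [2:1]
  P={1,7}:  v_{1} + v_{7} = v_{4} — sig = [2:1]
  P={2,3}:  v_{2} + v_{3} = v_{1} — sig = [2:1]
  P={2,7}:  v_{2} + v_{7} = v_{5} — sig = [2:1]
  P={3,5}:  v_{3} + v_{5} = v_{4} — sig = [2:1]
  P={4,5}:  v_{4} + v_{5} = v_{7} — sig = [2:1]
  P={5,6}:  v_{5} + v_{6} = v_{0} — sig = [2:1]
  P={6,7}:  v_{6} + v_{7} = v_{1} — sig = [2:1]
  P={0,3}:  v_{0} + v_{3} = 2·v_{1} — sig = [2:2]
  P={2,6}:  v_{2} + v_{6} = 2·v_{0} — sig = [2:2]
  P={3,7}:  v_{3} + v_{7} = 2·v_{4} — sig = [2:2]
  P={4,6}:  v_{4} + v_{6} = 2·v_{1} — sig = [2:2]
  P={3,6}:  v_{3} + v_{6} = 3·v_{1} — sig = [2:3]

so the primitive-relation signature multiset is
{ [2:] ×3,  [2:1] ×12,  [2:2] ×4,  [2:3] }


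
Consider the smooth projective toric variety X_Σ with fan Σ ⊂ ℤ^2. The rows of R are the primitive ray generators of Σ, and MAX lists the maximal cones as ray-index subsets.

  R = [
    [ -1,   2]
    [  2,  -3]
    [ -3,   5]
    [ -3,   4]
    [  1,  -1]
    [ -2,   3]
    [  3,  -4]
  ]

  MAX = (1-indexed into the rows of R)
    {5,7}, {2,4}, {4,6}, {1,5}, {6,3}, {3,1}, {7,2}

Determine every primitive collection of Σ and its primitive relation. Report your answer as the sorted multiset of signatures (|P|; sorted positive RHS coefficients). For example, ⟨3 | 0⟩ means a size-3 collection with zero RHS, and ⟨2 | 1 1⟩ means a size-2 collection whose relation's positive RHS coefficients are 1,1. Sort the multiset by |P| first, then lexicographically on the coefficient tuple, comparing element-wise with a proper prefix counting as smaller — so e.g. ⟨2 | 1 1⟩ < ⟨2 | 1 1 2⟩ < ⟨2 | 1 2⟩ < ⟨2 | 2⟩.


Primitive collections (14):

  {2,6}:  v_{2} + v_{6} = 0  ⇒ sig = ⟨2 | 0⟩
  {4,7}:  v_{4} + v_{7} = 0  ⇒ sig = ⟨2 | 0⟩
  {1,2}:  v_{1} + v_{2} = v_{5}  ⇒ sig = ⟨2 | 1⟩
  {1,6}:  v_{1} + v_{6} = v_{3}  ⇒ sig = ⟨2 | 1⟩
  {2,3}:  v_{2} + v_{3} = v_{1}  ⇒ sig = ⟨2 | 1⟩
  {2,5}:  v_{2} + v_{5} = v_{7}  ⇒ sig = ⟨2 | 1⟩
  {4,5}:  v_{4} + v_{5} = v_{6}  ⇒ sig = ⟨2 | 1⟩
  {5,6}:  v_{5} + v_{6} = v_{1}  ⇒ sig = ⟨2 | 1⟩
  {6,7}:  v_{6} + v_{7} = v_{5}  ⇒ sig = ⟨2 | 1⟩
  {3,7}:  v_{3} + v_{7} = v_{1} + v_{5}  ⇒ sig = ⟨2 | 1 1⟩
  {1,4}:  v_{1} + v_{4} = 2·v_{6}  ⇒ sig = ⟨2 | 2⟩
  {1,7}:  v_{1} + v_{7} = 2·v_{5}  ⇒ sig = ⟨2 | 2⟩
  {3,5}:  v_{3} + v_{5} = 2·v_{1}  ⇒ sig = ⟨2 | 2⟩
  {3,4}:  v_{3} + v_{4} = 3·v_{6}  ⇒ sig = ⟨2 | 3⟩

Hence PRS(X_Σ) =
{ ⟨2 | 0⟩ ×2,  ⟨2 | 1⟩ ×7,  ⟨2 | 1 1⟩,  ⟨2 | 2⟩ ×3,  ⟨2 | 3⟩ }


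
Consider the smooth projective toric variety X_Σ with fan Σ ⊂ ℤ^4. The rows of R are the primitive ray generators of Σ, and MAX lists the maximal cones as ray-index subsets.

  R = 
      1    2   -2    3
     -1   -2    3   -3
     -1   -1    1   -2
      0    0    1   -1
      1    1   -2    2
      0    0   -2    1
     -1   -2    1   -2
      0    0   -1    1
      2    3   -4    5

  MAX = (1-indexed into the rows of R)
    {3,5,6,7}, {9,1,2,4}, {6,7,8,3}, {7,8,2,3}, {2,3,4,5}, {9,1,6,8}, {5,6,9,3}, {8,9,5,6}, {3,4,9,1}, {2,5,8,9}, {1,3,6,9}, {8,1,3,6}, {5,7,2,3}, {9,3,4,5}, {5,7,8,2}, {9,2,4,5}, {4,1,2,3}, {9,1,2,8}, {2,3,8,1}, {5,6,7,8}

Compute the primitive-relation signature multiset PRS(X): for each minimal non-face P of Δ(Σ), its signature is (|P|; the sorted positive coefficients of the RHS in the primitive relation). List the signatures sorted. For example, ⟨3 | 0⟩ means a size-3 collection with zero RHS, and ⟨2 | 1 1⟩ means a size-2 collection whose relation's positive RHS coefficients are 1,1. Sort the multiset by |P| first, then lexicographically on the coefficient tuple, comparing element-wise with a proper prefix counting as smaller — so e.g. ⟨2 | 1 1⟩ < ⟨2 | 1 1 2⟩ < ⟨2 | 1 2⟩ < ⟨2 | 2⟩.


Σ has 10 primitive collections:

  {4,8}:  v_{4} + v_{8} = 0  ⟹  sig = ⟨2 | 0⟩
  {1,5}:  v_{1} + v_{5} = v_{9}  ⟹  sig = ⟨2 | 1⟩
  {1,7}:  v_{1} + v_{7} = v_{8}  ⟹  sig = ⟨2 | 1⟩
  {2,6}:  v_{2} + v_{6} = v_{7}  ⟹  sig = ⟨2 | 1⟩
  {4,6}:  v_{4} + v_{6} = v_{3} + v_{5}  ⟹  sig = ⟨2 | 1 1⟩
  {7,9}:  v_{7} + v_{9} = v_{5} + v_{8}  ⟹  sig = ⟨2 | 1 1⟩
  {4,7}:  v_{4} + v_{7} = v_{2} + v_{3} + v_{5}  ⟹  sig = ⟨2 | 1 1 1⟩
  {2,3,9}:  v_{2} + v_{3} + v_{9} = 0  ⟹  sig = ⟨3 | 0⟩
  {3,5,8}:  v_{3} + v_{5} + v_{8} = v_{6}  ⟹  sig = ⟨3 | 1⟩
  {3,8,9}:  v_{3} + v_{8} + v_{9} = v_{1} + v_{6}  ⟹  sig = ⟨3 | 1 1⟩

Signatures (|P|; sorted positive RHS coefficients), sorted:
    |P|=2: 7 collections, coeffs (), (1), (1), (1), (1,1), (1,1), (1,1,1)
    |P|=3: 3 collections, coeffs (), (1), (1,1)


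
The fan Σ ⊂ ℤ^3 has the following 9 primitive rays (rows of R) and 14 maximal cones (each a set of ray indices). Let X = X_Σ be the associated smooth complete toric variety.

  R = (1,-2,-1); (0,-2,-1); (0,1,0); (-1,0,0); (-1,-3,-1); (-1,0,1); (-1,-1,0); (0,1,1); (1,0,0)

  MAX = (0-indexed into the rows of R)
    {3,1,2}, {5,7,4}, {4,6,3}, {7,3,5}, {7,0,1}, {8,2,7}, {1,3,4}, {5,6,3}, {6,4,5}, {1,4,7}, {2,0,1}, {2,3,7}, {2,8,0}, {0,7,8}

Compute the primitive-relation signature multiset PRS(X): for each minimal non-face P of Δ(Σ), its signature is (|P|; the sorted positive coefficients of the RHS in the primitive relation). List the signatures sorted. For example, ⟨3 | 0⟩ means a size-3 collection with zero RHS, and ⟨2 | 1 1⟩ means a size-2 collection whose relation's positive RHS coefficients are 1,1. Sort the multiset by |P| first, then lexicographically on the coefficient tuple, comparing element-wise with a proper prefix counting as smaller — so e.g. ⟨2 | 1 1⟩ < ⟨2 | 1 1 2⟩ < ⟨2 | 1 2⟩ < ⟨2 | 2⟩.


Minimal non-faces — 20 found among 9 rays, 14 max cones:

  • {3,8}:  v_{3} + v_{8} = 0  ⟹  sig = ⟨2 | 0⟩
  • {0,3}:  v_{0} + v_{3} = v_{1}  ⟹  sig = ⟨2 | 1⟩
  • {1,6}:  v_{1} + v_{6} = v_{4}  ⟹  sig = ⟨2 | 1⟩
  • {1,8}:  v_{1} + v_{8} = v_{0}  ⟹  sig = ⟨2 | 1⟩
  • {2,6}:  v_{2} + v_{6} = v_{3}  ⟹  sig = ⟨2 | 1⟩
  • {6,7}:  v_{6} + v_{7} = v_{5}  ⟹  sig = ⟨2 | 1⟩
  • {1,5}:  v_{1} + v_{5} = v_{4} + v_{7}  ⟹  sig = ⟨2 | 1 1⟩
  • {2,4}:  v_{2} + v_{4} = v_{1} + v_{3}  ⟹  sig = ⟨2 | 1 1⟩
  • {2,5}:  v_{2} + v_{5} = v_{3} + v_{7}  ⟹  sig = ⟨2 | 1 1⟩
  • {6,8}:  v_{6} + v_{8} = v_{1} + v_{7}  ⟹  sig = ⟨2 | 1 1⟩
  • {0,6}:  v_{0} + v_{6} = 2·v_{1} + v_{7}  ⟹  sig = ⟨2 | 1 2⟩
  • {4,8}:  v_{4} + v_{8} = 2·v_{1} + v_{7}  ⟹  sig = ⟨2 | 1 2⟩
  • {5,8}:  v_{5} + v_{8} = v_{1} + 2·v_{7}  ⟹  sig = ⟨2 | 1 2⟩
  • {0,4}:  v_{0} + v_{4} = 3·v_{1} + v_{7}  ⟹  sig = ⟨2 | 1 3⟩
  • {0,5}:  v_{0} + v_{5} = 2·v_{1} + 2·v_{7}  ⟹  sig = ⟨2 | 2 2⟩
  • {1,2,7}:  v_{1} + v_{2} + v_{7} = 0  ⟹  sig = ⟨3 | 0⟩
  • {0,2,7}:  v_{0} + v_{2} + v_{7} = v_{8}  ⟹  sig = ⟨3 | 1⟩
  • {1,3,7}:  v_{1} + v_{3} + v_{7} = v_{6}  ⟹  sig = ⟨3 | 1⟩
  • {3,4,7}:  v_{3} + v_{4} + v_{7} = 2·v_{6}  ⟹  sig = ⟨3 | 2⟩
  • {3,4,5}:  v_{3} + v_{4} + v_{5} = 3·v_{6}  ⟹  sig = ⟨3 | 3⟩

so the primitive-relation signature multiset is
    |P|=2: 15 collections, coeffs (), (1), (1), (1), (1), (1), (1,1), (1,1), (1,1), (1,1), (1,2), (1,2), (1,2), (1,3), (2,2)
    |P|=3: 5 collections, coeffs (), (1), (1), (2), (3)


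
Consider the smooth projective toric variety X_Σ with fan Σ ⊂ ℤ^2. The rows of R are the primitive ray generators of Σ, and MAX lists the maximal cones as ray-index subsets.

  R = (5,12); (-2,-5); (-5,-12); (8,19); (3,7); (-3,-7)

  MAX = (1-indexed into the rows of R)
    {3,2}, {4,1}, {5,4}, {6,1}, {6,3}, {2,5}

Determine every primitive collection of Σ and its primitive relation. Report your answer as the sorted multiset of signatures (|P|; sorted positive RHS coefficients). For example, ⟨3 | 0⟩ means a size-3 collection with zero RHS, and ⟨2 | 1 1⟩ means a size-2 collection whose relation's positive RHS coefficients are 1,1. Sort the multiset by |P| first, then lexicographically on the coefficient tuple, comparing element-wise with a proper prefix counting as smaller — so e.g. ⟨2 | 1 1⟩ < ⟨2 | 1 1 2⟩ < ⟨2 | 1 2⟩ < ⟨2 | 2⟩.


Primitive collections (9):

  • {1,3}:  v_{1} + v_{3} = 0  ⇒ sig = ⟨2 | 0⟩
  • {5,6}:  v_{5} + v_{6} = 0  ⇒ sig = ⟨2 | 0⟩
  • {1,2}:  v_{1} + v_{2} = v_{5}  ⇒ sig = ⟨2 | 1⟩
  • {1,5}:  v_{1} + v_{5} = v_{4}  ⇒ sig = ⟨2 | 1⟩
  • {2,6}:  v_{2} + v_{6} = v_{3}  ⇒ sig = ⟨2 | 1⟩
  • {3,4}:  v_{3} + v_{4} = v_{5}  ⇒ sig = ⟨2 | 1⟩
  • {3,5}:  v_{3} + v_{5} = v_{2}  ⇒ sig = ⟨2 | 1⟩
  • {4,6}:  v_{4} + v_{6} = v_{1}  ⇒ sig = ⟨2 | 1⟩
  • {2,4}:  v_{2} + v_{4} = 2·v_{5}  ⇒ sig = ⟨2 | 2⟩

so the primitive-relation signature multiset is
[⟨2 | 0⟩, ⟨2 | 0⟩, ⟨2 | 1⟩, ⟨2 | 1⟩, ⟨2 | 1⟩, ⟨2 | 1⟩, ⟨2 | 1⟩, ⟨2 | 1⟩, ⟨2 | 2⟩]
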